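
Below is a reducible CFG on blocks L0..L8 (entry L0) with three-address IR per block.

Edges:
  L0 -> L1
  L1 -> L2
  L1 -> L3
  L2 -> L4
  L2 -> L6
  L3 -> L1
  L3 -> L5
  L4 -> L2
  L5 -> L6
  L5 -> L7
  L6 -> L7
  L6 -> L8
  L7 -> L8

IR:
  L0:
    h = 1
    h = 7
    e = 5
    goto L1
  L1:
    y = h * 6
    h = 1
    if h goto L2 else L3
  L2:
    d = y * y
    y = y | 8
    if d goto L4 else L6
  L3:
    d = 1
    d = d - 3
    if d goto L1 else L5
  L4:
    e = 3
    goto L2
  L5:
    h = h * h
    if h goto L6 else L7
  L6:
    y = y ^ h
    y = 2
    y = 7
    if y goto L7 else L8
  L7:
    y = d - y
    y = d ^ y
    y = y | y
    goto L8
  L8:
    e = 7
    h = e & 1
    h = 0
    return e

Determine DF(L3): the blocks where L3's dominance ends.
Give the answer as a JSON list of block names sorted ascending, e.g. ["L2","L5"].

idom tree: L1←L0 L2←L1 L3←L1 L4←L2 L5←L3 L6←L1 L7←L1 L8←L1
Join-block Dom:
  L1: preds {L0,L3}: {L0} ∩ {L0,L1,L3} = {L0}; idom=L0
  L2: preds {L1,L4}: {L0,L1} ∩ {L0,L1,L2,L4} = {L0,L1}; idom=L1
  L6: preds {L2,L5}: {L0,L1,L2} ∩ {L0,L1,L3,L5} = {L0,L1}; idom=L1
  L7: preds {L5,L6}: {L0,L1,L3,L5} ∩ {L0,L1,L6} = {L0,L1}; idom=L1
  L8: preds {L6,L7}: {L0,L1,L6} ∩ {L0,L1,L7} = {L0,L1}; idom=L1

Frontier:
  L1←L0: walk · to L0
  L1←L3: walk L3→L1 to L0
  L2←L1: walk · to L1
  L2←L4: walk L4→L2 to L1
  L6←L2: walk L2 to L1
  L6←L5: walk L5→L3 to L1
  L7←L5: walk L5→L3 to L1
  L7←L6: walk L6 to L1
  L8←L6: walk L6 to L1
  L8←L7: walk L7 to L1
  L0: DF=∅
  L1: DF={L1}
  L2: DF={L2,L6}
  L3: DF={L1,L6,L7}
  L4: DF={L2}
  L5: DF={L6,L7}
  L6: DF={L7,L8}
  L7: DF={L8}
  L8: DF=∅

DF(L3) = ["L1", "L6", "L7"]

Answer: ["L1", "L6", "L7"]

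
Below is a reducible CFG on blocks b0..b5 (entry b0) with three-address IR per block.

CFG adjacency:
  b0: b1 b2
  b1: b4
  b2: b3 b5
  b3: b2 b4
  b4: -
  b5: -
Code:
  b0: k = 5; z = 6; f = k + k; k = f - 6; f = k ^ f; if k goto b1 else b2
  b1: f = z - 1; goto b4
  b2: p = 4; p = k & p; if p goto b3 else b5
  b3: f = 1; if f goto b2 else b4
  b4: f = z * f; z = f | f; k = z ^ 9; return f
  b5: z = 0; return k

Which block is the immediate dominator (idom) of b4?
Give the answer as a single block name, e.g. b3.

idom tree: b1←b0 b2←b0 b3←b2 b4←b0 b5←b2
Dom at joins:
  b2: preds {b0,b3}: {b0} ∩ {b0,b2,b3} = {b0}; idom=b0
  b4: preds {b1,b3}: {b0,b1} ∩ {b0,b2,b3} = {b0}; idom=b0

idom(b4) = b0

Answer: b0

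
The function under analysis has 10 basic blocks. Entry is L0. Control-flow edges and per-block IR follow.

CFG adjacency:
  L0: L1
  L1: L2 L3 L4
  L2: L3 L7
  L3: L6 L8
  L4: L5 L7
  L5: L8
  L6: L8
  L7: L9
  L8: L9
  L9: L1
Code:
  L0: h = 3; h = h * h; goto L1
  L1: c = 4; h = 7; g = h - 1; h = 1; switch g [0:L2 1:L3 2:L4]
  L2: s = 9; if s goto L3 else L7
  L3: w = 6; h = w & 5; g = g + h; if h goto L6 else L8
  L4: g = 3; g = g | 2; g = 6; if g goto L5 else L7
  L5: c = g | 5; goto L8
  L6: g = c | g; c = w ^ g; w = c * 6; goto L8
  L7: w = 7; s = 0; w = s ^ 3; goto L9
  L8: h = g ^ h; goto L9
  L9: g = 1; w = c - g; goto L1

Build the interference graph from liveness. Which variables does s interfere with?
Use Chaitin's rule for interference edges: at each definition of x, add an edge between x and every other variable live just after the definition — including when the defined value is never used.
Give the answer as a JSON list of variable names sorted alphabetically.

Answer: ["c", "g"]

Analysis:
Block summaries:
  L0 def {h} use ∅
  L1 def {c,g,h} use ∅
  L2 def {s} use ∅
  L3 def {g,h,w} use {g}
  L4 def {g} use ∅
  L5 def {c} use {g}
  L6 def {c,g,w} use {c,g,w}
  L7 def {s,w} use ∅
  L8 def {h} use {g,h}
  L9 def {g,w} use {c}

Backward fixpoint:
  L0: in=∅ out=∅
  L1: in=∅ out={c,g,h}
  L2: in={c,g} out={c,g}
  L3: in={c,g} out={c,g,h,w}
  L4: in={c,h} out={c,g,h}
  L5: in={g,h} out={c,g,h}
  L6: in={c,g,h,w} out={c,g,h}
  L7: in={c} out={c}
  L8: in={c,g,h} out={c}
  L9: in={c} out=∅

Conflict graph:
  c↔{g,h,s,w}
  g↔{c,h,s,w}
  h↔{c,g,w}
  s↔{c,g}
  w↔{c,g,h}

N(s) = ["c", "g"]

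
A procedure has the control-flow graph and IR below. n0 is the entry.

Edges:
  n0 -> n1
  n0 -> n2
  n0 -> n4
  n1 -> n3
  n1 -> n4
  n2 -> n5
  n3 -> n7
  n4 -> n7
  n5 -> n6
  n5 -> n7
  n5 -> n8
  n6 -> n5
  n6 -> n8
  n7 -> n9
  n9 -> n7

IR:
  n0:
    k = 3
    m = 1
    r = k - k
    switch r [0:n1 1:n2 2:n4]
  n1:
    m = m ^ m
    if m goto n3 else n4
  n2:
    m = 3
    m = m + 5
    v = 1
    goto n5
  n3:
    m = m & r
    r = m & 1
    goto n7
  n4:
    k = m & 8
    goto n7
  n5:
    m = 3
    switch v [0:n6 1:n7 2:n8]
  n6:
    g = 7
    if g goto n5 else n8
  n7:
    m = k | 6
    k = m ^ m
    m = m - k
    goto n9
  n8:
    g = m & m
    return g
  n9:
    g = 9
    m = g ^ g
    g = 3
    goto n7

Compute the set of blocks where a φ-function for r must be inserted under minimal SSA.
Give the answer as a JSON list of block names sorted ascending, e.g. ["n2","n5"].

Answer: ["n7"]

Analysis:
idom tree: n1←n0 n2←n0 n3←n1 n4←n0 n5←n2 n6←n5 n7←n0 n8←n5 n9←n7
Join-block Dom:
  n4: preds {n0,n1}: {n0} ∩ {n0,n1} = {n0}; idom=n0
  n5: preds {n2,n6}: {n0,n2} ∩ {n0,n2,n5,n6} = {n0,n2}; idom=n2
  n7: preds {n3,n4,n5,n9}: {n0,n1,n3} ∩ {n0,n4} ∩ {n0,n2,n5} ∩ {n0,n7,n9} = {n0}; idom=n0
  n8: preds {n5,n6}: {n0,n2,n5} ∩ {n0,n2,n5,n6} = {n0,n2,n5}; idom=n5

DF walk-up:
  n4←n0: walk · to n0
  n4←n1: walk n1 to n0
  n5←n2: walk · to n2
  n5←n6: walk n6→n5 to n2
  n7←n3: walk n3→n1 to n0
  n7←n4: walk n4 to n0
  n7←n5: walk n5→n2 to n0
  n7←n9: walk n9→n7 to n0
  n8←n5: walk · to n5
  n8←n6: walk n6 to n5
  n0 → ∅
  n1 → {n4,n7}
  n2 → {n7}
  n3 → {n7}
  n4 → {n7}
  n5 → {n5,n7}
  n6 → {n5,n8}
  n7 → {n7}
  n8 → ∅
  n9 → {n7}

φ for r: defs {n0,n3}
  DF⁺ = {n7}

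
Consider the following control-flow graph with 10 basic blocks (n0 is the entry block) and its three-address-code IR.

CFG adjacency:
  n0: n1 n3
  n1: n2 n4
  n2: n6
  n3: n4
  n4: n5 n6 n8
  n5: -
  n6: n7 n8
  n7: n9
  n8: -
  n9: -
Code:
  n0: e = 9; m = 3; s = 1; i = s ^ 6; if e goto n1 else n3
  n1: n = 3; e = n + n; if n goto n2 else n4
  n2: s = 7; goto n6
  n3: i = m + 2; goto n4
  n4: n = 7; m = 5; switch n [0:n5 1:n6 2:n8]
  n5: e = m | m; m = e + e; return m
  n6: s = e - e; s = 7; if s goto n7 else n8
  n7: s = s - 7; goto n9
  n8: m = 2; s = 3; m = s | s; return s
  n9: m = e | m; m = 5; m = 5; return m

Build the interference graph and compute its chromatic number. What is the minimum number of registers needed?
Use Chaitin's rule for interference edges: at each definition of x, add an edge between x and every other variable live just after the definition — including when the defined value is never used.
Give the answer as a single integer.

Answer: 3

Derivation:
Block summaries:
  n0: def={e,i,m,s} ue=∅
  n1: def={e,n} ue=∅
  n2: def={s} ue=∅
  n3: def={i} ue={m}
  n4: def={m,n} ue=∅
  n5: def={e,m} ue={m}
  n6: def={s} ue={e}
  n7: def={s} ue={s}
  n8: def={m,s} ue=∅
  n9: def={m} ue={e,m}

Backward fixpoint:
  n0: in=∅ out={e,m}
  n1: in={m} out={e,m}
  n2: in={e,m} out={e,m}
  n3: in={e,m} out={e}
  n4: in={e} out={e,m}
  n5: in={m} out=∅
  n6: in={e,m} out={e,m,s}
  n7: in={e,m,s} out={e,m}
  n8: in=∅ out=∅
  n9: in={e,m} out=∅

Interfere edges:
  e — {i,m,n,s}
  i — {e,m}
  m — {e,i,n,s}
  n — {e,m}
  s — {e,m}

Colouring:
  {e,i,m} pairwise interfere (3-clique) ⇒ χ ≥ 3
  3-colouring: r0={e}  r1={m}  r2={i,n,s}
  χ = 3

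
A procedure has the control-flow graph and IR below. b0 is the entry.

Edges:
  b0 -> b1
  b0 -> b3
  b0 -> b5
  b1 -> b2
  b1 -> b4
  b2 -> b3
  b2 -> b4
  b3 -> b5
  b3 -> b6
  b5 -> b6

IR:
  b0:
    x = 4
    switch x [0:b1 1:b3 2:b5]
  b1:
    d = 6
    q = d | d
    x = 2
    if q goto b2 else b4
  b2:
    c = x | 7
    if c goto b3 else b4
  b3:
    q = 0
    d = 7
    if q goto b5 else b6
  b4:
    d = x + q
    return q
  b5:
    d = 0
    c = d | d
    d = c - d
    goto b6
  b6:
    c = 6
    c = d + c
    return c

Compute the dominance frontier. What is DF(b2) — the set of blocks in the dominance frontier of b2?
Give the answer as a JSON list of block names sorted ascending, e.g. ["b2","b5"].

Answer: ["b3", "b4"]

Analysis:
idom tree: b1←b0 b2←b1 b3←b0 b4←b1 b5←b0 b6←b0
Dom∩ at merges:
  b3: preds {b0,b2}: {b0} ∩ {b0,b1,b2} = {b0}; idom=b0
  b4: preds {b1,b2}: {b0,b1} ∩ {b0,b1,b2} = {b0,b1}; idom=b1
  b5: preds {b0,b3}: {b0} ∩ {b0,b3} = {b0}; idom=b0
  b6: preds {b3,b5}: {b0,b3} ∩ {b0,b5} = {b0}; idom=b0

Frontier:
  join b3 pred b0: · stop@b0
  join b3 pred b2: b2→b1 stop@b0
  join b4 pred b1: · stop@b1
  join b4 pred b2: b2 stop@b1
  join b5 pred b0: · stop@b0
  join b5 pred b3: b3 stop@b0
  join b6 pred b3: b3 stop@b0
  join b6 pred b5: b5 stop@b0
  b0: DF=∅
  b1: DF={b3}
  b2: DF={b3,b4}
  b3: DF={b5,b6}
  b4: DF=∅
  b5: DF={b6}
  b6: DF=∅

DF(b2) = ["b3", "b4"]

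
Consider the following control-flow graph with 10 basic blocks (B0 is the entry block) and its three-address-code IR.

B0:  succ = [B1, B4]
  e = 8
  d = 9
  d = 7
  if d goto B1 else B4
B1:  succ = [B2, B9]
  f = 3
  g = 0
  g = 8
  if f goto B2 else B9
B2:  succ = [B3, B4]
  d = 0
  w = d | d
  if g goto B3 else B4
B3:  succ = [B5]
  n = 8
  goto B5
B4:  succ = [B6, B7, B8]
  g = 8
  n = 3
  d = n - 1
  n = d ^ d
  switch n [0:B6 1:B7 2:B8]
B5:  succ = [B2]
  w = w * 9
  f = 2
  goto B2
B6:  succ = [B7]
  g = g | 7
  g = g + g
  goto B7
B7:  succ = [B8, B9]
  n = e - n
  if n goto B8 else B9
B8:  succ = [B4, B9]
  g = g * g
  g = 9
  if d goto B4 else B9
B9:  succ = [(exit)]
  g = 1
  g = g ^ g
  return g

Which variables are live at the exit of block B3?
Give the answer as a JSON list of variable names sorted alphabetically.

Answer: ["e", "g", "w"]

Analysis:
def/use:
  B0: {d,e} / ∅
  B1: {f,g} / ∅
  B2: {d,w} / {g}
  B3: {n} / ∅
  B4: {d,g,n} / ∅
  B5: {f,w} / {w}
  B6: {g} / {g}
  B7: {n} / {e,n}
  B8: {g} / {d,g}
  B9: {g} / ∅

Backward fixpoint:
  B0 li=∅ lo={e}
  B1 li={e} lo={e,g}
  B2 li={e,g} lo={e,g,w}
  B3 li={e,g,w} lo={e,g,w}
  B4 li={e} lo={d,e,g,n}
  B5 li={e,g,w} lo={e,g}
  B6 li={d,e,g,n} lo={d,e,g,n}
  B7 li={d,e,g,n} lo={d,e,g}
  B8 li={d,e,g} lo={e}
  B9 li=∅ lo=∅

live-out(B3) = ["e", "g", "w"]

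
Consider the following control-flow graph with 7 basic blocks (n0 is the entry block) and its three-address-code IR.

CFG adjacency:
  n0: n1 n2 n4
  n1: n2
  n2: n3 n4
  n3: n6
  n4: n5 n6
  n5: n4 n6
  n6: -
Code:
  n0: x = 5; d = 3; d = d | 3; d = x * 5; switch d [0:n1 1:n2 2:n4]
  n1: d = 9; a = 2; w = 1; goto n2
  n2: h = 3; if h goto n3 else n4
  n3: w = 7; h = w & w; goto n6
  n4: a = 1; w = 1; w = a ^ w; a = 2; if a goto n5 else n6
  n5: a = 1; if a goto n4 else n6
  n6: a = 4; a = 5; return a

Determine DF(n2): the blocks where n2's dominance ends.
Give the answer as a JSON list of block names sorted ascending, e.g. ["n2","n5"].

idom tree: n1←n0 n2←n0 n3←n2 n4←n0 n5←n4 n6←n0
Join-block Dom:
  n2: preds {n0,n1}: {n0} ∩ {n0,n1} = {n0}; idom=n0
  n4: preds {n0,n2,n5}: {n0} ∩ {n0,n2} ∩ {n0,n4,n5} = {n0}; idom=n0
  n6: preds {n3,n4,n5}: {n0,n2,n3} ∩ {n0,n4} ∩ {n0,n4,n5} = {n0}; idom=n0

DF walk-up:
  join n2 pred n0: · stop@n0
  join n2 pred n1: n1 stop@n0
  join n4 pred n0: · stop@n0
  join n4 pred n2: n2 stop@n0
  join n4 pred n5: n5→n4 stop@n0
  join n6 pred n3: n3→n2 stop@n0
  join n6 pred n4: n4 stop@n0
  join n6 pred n5: n5→n4 stop@n0
  n0: DF=∅
  n1: DF={n2}
  n2: DF={n4,n6}
  n3: DF={n6}
  n4: DF={n4,n6}
  n5: DF={n4,n6}
  n6: DF=∅

DF(n2) = ["n4", "n6"]

Answer: ["n4", "n6"]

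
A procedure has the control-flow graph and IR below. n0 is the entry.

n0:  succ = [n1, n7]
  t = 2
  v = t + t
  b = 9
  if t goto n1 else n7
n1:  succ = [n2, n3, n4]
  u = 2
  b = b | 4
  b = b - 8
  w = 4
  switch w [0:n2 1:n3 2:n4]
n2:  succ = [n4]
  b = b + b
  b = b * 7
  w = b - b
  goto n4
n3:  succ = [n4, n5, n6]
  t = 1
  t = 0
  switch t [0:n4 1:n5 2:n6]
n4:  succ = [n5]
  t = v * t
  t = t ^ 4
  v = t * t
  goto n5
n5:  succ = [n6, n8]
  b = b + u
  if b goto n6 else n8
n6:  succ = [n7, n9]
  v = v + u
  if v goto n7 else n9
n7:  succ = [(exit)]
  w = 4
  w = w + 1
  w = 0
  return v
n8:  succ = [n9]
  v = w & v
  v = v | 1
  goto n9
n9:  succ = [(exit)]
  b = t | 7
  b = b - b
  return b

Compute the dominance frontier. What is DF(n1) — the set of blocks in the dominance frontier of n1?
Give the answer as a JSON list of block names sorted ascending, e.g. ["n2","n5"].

Answer: ["n7"]

Analysis:
idom tree: n1←n0 n2←n1 n3←n1 n4←n1 n5←n1 n6←n1 n7←n0 n8←n5 n9←n1
Dom∩ at merges:
  n4: preds {n1,n2,n3}: {n0,n1} ∩ {n0,n1,n2} ∩ {n0,n1,n3} = {n0,n1}; idom=n1
  n5: preds {n3,n4}: {n0,n1,n3} ∩ {n0,n1,n4} = {n0,n1}; idom=n1
  n6: preds {n3,n5}: {n0,n1,n3} ∩ {n0,n1,n5} = {n0,n1}; idom=n1
  n7: preds {n0,n6}: {n0} ∩ {n0,n1,n6} = {n0}; idom=n0
  n9: preds {n6,n8}: {n0,n1,n6} ∩ {n0,n1,n5,n8} = {n0,n1}; idom=n1

DF walk-up:
  n4←n1: walk · to n1
  n4←n2: walk n2 to n1
  n4←n3: walk n3 to n1
  n5←n3: walk n3 to n1
  n5←n4: walk n4 to n1
  n6←n3: walk n3 to n1
  n6←n5: walk n5 to n1
  n7←n0: walk · to n0
  n7←n6: walk n6→n1 to n0
  n9←n6: walk n6 to n1
  n9←n8: walk n8→n5 to n1
  n0: DF=∅
  n1: DF={n7}
  n2: DF={n4}
  n3: DF={n4,n5,n6}
  n4: DF={n5}
  n5: DF={n6,n9}
  n6: DF={n7,n9}
  n7: DF=∅
  n8: DF={n9}
  n9: DF=∅

DF(n1) = ["n7"]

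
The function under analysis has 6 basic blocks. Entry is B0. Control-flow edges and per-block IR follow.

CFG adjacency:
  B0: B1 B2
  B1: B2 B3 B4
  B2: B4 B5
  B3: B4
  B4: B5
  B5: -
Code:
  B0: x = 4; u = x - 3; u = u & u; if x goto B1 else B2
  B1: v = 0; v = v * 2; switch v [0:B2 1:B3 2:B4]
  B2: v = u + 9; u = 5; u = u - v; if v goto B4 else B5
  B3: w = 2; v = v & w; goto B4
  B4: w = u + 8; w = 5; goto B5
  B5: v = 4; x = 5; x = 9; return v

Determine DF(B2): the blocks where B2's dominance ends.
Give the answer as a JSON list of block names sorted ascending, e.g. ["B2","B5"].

idom tree: B1←B0 B2←B0 B3←B1 B4←B0 B5←B0
Dom∩ at merges:
  B2: preds {B0,B1}: {B0} ∩ {B0,B1} = {B0}; idom=B0
  B4: preds {B1,B2,B3}: {B0,B1} ∩ {B0,B2} ∩ {B0,B1,B3} = {B0}; idom=B0
  B5: preds {B2,B4}: {B0,B2} ∩ {B0,B4} = {B0}; idom=B0

DF walk-up:
  B2←B0: walk · to B0
  B2←B1: walk B1 to B0
  B4←B1: walk B1 to B0
  B4←B2: walk B2 to B0
  B4←B3: walk B3→B1 to B0
  B5←B2: walk B2 to B0
  B5←B4: walk B4 to B0
  B0: DF=∅
  B1: DF={B2,B4}
  B2: DF={B4,B5}
  B3: DF={B4}
  B4: DF={B5}
  B5: DF=∅

DF(B2) = ["B4", "B5"]

Answer: ["B4", "B5"]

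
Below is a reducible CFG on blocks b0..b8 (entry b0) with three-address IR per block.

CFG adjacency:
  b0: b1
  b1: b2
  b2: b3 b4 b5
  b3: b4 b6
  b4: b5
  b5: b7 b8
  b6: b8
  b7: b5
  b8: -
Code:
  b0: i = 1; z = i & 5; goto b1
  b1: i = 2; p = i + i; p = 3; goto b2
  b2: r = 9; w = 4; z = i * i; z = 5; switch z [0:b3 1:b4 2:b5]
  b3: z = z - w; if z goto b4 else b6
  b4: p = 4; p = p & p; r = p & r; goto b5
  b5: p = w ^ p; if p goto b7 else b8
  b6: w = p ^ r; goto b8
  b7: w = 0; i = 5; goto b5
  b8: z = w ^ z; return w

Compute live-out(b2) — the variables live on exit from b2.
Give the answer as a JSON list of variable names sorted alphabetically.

Block summaries:
  b0: {i,z} / ∅
  b1: {i,p} / ∅
  b2: {r,w,z} / {i}
  b3: {z} / {w,z}
  b4: {p,r} / {r}
  b5: {p} / {p,w}
  b6: {w} / {p,r}
  b7: {i,w} / ∅
  b8: {z} / {w,z}

Liveness:
  b0: in=∅ out=∅
  b1: in=∅ out={i,p}
  b2: in={i,p} out={p,r,w,z}
  b3: in={p,r,w,z} out={p,r,w,z}
  b4: in={r,w,z} out={p,w,z}
  b5: in={p,w,z} out={p,w,z}
  b6: in={p,r,z} out={w,z}
  b7: in={p,z} out={p,w,z}
  b8: in={w,z} out=∅

live-out(b2) = ["p", "r", "w", "z"]

Answer: ["p", "r", "w", "z"]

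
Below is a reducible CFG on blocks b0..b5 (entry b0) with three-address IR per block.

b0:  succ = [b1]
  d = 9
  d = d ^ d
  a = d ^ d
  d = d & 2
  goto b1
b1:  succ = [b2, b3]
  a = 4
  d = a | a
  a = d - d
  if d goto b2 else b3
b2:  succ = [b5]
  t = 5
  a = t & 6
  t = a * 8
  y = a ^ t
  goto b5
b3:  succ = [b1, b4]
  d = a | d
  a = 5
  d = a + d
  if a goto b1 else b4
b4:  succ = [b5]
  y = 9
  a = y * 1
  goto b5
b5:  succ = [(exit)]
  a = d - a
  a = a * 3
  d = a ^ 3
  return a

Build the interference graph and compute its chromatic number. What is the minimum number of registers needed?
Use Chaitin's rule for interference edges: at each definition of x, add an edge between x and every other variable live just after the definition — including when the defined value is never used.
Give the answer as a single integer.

def/use:
  b0: def={a,d} ue=∅
  b1: def={a,d} ue=∅
  b2: def={a,t,y} ue=∅
  b3: def={a,d} ue={a,d}
  b4: def={a,y} ue=∅
  b5: def={a,d} ue={a,d}

Live sets:
  live b0: ∅→∅
  live b1: ∅→{a,d}
  live b2: {d}→{a,d}
  live b3: {a,d}→{d}
  live b4: {d}→{a,d}
  live b5: {a,d}→∅

Interfere edges:
  a: {d,t,y}
  d: {a,t,y}
  t: {a,d}
  y: {a,d}

Registers:
  {a,d,t} pairwise interfere (3-clique) ⇒ χ ≥ 3
  3-colouring: r0={a}  r1={d}  r2={t,y}
  χ = 3

Answer: 3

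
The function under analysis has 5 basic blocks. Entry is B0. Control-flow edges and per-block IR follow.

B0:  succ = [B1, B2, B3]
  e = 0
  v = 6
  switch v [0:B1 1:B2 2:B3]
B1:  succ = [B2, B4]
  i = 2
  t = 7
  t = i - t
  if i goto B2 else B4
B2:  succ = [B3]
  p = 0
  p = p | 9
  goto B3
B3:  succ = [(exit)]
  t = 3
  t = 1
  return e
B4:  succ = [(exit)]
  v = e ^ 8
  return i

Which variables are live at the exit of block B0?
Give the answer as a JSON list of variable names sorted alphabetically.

Answer: ["e"]

Analysis:
Per-block:
  B0: {e,v} / ∅
  B1: {i,t} / ∅
  B2: {p} / ∅
  B3: {t} / {e}
  B4: {v} / {e,i}

Backward fixpoint:
  live B0: ∅→{e}
  live B1: {e}→{e,i}
  live B2: {e}→{e}
  live B3: {e}→∅
  live B4: {e,i}→∅

live-out(B0) = ["e"]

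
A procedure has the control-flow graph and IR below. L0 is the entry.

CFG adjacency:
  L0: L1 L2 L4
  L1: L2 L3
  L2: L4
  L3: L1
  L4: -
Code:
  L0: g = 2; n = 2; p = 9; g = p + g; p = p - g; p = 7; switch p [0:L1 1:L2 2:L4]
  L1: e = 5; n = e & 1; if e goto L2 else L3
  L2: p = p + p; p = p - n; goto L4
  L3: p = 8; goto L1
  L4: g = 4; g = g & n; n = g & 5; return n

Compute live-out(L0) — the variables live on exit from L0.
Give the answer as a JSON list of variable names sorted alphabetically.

Answer: ["n", "p"]

Derivation:
Per-block:
  L0: def={g,n,p} ue=∅
  L1: def={e,n} ue=∅
  L2: def={p} ue={n,p}
  L3: def={p} ue=∅
  L4: def={g,n} ue={n}

Backward fixpoint:
  L0 li=∅ lo={n,p}
  L1 li={p} lo={n,p}
  L2 li={n,p} lo={n}
  L3 li=∅ lo={p}
  L4 li={n} lo=∅

live-out(L0) = ["n", "p"]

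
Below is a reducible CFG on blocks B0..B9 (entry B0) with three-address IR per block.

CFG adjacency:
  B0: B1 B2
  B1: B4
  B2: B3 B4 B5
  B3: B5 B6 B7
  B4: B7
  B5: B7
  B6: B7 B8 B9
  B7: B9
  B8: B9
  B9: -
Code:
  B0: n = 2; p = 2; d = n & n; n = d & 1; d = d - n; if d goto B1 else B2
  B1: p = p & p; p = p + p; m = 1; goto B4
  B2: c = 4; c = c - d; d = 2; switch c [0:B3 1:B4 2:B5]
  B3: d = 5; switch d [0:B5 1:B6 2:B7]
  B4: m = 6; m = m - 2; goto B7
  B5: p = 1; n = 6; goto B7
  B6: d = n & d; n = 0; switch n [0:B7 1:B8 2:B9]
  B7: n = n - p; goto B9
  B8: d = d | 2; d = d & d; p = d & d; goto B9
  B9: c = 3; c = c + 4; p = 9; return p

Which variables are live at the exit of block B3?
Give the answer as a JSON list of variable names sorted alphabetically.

Answer: ["d", "n", "p"]

Analysis:
Per-block:
  B0: def={d,n,p} ue=∅
  B1: def={m,p} ue={p}
  B2: def={c,d} ue={d}
  B3: def={d} ue=∅
  B4: def={m} ue=∅
  B5: def={n,p} ue=∅
  B6: def={d,n} ue={d,n}
  B7: def={n} ue={n,p}
  B8: def={d,p} ue={d}
  B9: def={c,p} ue=∅

Live sets:
  live B0: ∅→{d,n,p}
  live B1: {n,p}→{n,p}
  live B2: {d,n,p}→{n,p}
  live B3: {n,p}→{d,n,p}
  live B4: {n,p}→{n,p}
  live B5: ∅→{n,p}
  live B6: {d,n,p}→{d,n,p}
  live B7: {n,p}→∅
  live B8: {d}→∅
  live B9: ∅→∅

live-out(B3) = ["d", "n", "p"]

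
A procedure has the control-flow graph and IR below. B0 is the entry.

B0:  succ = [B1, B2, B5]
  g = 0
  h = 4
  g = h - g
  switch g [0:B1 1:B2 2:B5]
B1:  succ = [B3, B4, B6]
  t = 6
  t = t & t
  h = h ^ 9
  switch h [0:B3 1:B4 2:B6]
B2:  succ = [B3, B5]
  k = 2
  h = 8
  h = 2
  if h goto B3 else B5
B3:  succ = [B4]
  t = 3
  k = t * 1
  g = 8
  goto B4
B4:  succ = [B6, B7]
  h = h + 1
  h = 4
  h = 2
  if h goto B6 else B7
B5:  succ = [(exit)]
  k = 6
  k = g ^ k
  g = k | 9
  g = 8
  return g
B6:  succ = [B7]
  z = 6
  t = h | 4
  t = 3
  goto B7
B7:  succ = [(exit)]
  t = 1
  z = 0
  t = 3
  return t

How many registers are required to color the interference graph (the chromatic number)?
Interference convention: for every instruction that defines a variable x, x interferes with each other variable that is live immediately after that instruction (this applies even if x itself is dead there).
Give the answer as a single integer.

Answer: 3

Derivation:
Per-block:
  B0: {g,h} / ∅
  B1: {h,t} / {h}
  B2: {h,k} / ∅
  B3: {g,k,t} / ∅
  B4: {h} / {h}
  B5: {g,k} / {g}
  B6: {t,z} / {h}
  B7: {t,z} / ∅

Backward fixpoint:
  B0 li=∅ lo={g,h}
  B1 li={h} lo={h}
  B2 li={g} lo={g,h}
  B3 li={h} lo={h}
  B4 li={h} lo={h}
  B5 li={g} lo=∅
  B6 li={h} lo=∅
  B7 li=∅ lo=∅

Interfere edges:
  g — {h,k}
  h — {g,k,t,z}
  k — {g,h}
  t — {h}
  z — {h}

Colouring:
  {g,h,k} pairwise interfere (3-clique) ⇒ χ ≥ 3
  assign g→c1 h→c0 k→c2 t→c1 z→c1 — no edge inside a register ⇒ χ ≤ 3
  χ = 3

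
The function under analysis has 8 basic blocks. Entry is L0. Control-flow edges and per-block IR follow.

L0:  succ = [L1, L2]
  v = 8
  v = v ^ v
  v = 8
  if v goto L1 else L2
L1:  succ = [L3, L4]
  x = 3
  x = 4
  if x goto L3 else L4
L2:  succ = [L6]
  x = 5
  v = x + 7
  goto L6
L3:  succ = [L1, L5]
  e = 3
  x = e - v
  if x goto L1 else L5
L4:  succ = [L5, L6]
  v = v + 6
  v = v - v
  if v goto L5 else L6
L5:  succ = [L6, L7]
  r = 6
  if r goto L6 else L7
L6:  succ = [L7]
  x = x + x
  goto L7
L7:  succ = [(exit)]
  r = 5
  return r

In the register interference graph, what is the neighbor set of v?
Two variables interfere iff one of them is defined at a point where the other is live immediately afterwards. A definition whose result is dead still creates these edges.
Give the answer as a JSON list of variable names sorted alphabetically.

Per-block:
  L0: def={v} ue=∅
  L1: def={x} ue=∅
  L2: def={v,x} ue=∅
  L3: def={e,x} ue={v}
  L4: def={v} ue={v}
  L5: def={r} ue=∅
  L6: def={x} ue={x}
  L7: def={r} ue=∅

Live sets:
  live L0: ∅→{v}
  live L1: {v}→{v,x}
  live L2: ∅→{x}
  live L3: {v}→{v,x}
  live L4: {v,x}→{x}
  live L5: {x}→{x}
  live L6: {x}→∅
  live L7: ∅→∅

Interference:
  e: {v}
  r: {x}
  v: {e,x}
  x: {r,v}

N(v) = ["e", "x"]

Answer: ["e", "x"]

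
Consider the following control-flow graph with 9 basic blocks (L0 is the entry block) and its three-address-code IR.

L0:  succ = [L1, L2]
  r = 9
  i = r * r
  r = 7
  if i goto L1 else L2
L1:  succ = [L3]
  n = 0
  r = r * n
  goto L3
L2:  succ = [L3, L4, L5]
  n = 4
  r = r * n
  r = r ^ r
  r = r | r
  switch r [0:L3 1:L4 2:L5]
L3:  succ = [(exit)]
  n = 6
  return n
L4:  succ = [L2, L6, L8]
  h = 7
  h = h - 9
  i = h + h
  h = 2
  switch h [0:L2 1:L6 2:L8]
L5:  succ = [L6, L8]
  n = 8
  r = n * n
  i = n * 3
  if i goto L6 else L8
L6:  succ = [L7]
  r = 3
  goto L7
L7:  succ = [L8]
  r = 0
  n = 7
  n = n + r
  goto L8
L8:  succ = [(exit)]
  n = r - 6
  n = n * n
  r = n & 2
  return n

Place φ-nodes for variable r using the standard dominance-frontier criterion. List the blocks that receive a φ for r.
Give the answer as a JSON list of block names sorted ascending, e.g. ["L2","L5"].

idom tree: L1←L0 L2←L0 L3←L0 L4←L2 L5←L2 L6←L2 L7←L6 L8←L2
Dom∩ at merges:
  L2: preds {L0,L4}: {L0} ∩ {L0,L2,L4} = {L0}; idom=L0
  L3: preds {L1,L2}: {L0,L1} ∩ {L0,L2} = {L0}; idom=L0
  L6: preds {L4,L5}: {L0,L2,L4} ∩ {L0,L2,L5} = {L0,L2}; idom=L2
  L8: preds {L4,L5,L7}: {L0,L2,L4} ∩ {L0,L2,L5} ∩ {L0,L2,L6,L7} = {L0,L2}; idom=L2

DF derivation:
  L2←L0: walk · to L0
  L2←L4: walk L4→L2 to L0
  L3←L1: walk L1 to L0
  L3←L2: walk L2 to L0
  L6←L4: walk L4 to L2
  L6←L5: walk L5 to L2
  L8←L4: walk L4 to L2
  L8←L5: walk L5 to L2
  L8←L7: walk L7→L6 to L2
  DF(L0)=∅
  DF(L1)={L3}
  DF(L2)={L2,L3}
  DF(L3)=∅
  DF(L4)={L2,L6,L8}
  DF(L5)={L6,L8}
  DF(L6)={L8}
  DF(L7)={L8}
  DF(L8)=∅

φ for r: defs {L0,L1,L2,L5,L6,L7,L8}
  DF⁺ = {L2,L3,L6,L8}

Answer: ["L2", "L3", "L6", "L8"]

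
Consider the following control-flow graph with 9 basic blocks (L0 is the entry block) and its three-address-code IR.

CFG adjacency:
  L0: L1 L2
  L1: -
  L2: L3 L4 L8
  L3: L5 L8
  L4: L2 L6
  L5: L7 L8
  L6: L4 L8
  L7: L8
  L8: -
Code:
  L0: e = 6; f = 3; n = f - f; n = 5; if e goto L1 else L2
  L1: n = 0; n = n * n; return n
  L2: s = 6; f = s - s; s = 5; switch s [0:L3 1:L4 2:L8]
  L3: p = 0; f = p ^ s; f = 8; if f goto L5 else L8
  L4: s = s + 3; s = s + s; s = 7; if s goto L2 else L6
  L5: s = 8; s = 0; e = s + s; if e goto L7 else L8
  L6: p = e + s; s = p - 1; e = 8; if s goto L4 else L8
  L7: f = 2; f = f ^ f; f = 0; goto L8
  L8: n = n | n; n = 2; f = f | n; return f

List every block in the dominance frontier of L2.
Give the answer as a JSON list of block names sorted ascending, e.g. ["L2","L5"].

Answer: ["L2"]

Working:
idom tree: L1←L0 L2←L0 L3←L2 L4←L2 L5←L3 L6←L4 L7←L5 L8←L2
Join-block Dom:
  L2: preds {L0,L4}: {L0} ∩ {L0,L2,L4} = {L0}; idom=L0
  L4: preds {L2,L6}: {L0,L2} ∩ {L0,L2,L4,L6} = {L0,L2}; idom=L2
  L8: preds {L2,L3,L5,L6,L7}: {L0,L2} ∩ {L0,L2,L3} ∩ {L0,L2,L3,L5} ∩ {L0,L2,L4,L6} ∩ {L0,L2,L3,L5,L7} = {L0,L2}; idom=L2

Frontier:
  L2←L0: walk · to L0
  L2←L4: walk L4→L2 to L0
  L4←L2: walk · to L2
  L4←L6: walk L6→L4 to L2
  L8←L2: walk · to L2
  L8←L3: walk L3 to L2
  L8←L5: walk L5→L3 to L2
  L8←L6: walk L6→L4 to L2
  L8←L7: walk L7→L5→L3 to L2
  L0 → ∅
  L1 → ∅
  L2 → {L2}
  L3 → {L8}
  L4 → {L2,L4,L8}
  L5 → {L8}
  L6 → {L4,L8}
  L7 → {L8}
  L8 → ∅

DF(L2) = ["L2"]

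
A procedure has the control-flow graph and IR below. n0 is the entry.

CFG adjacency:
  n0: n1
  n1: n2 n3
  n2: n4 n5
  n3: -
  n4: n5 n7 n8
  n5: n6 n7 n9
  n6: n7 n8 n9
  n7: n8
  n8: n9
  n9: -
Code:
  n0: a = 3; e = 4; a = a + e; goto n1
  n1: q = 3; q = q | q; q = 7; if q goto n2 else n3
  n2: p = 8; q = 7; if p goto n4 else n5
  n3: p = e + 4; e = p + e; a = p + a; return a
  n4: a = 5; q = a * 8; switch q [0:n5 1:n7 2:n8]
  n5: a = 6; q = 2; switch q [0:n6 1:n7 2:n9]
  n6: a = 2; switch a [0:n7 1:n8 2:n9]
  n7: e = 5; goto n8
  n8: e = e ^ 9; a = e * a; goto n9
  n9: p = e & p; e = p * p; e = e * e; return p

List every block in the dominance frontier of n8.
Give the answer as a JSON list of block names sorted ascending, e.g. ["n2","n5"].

Answer: ["n9"]

Analysis:
idom tree: n1←n0 n2←n1 n3←n1 n4←n2 n5←n2 n6←n5 n7←n2 n8←n2 n9←n2
Dom at joins:
  n5: preds {n2,n4}: {n0,n1,n2} ∩ {n0,n1,n2,n4} = {n0,n1,n2}; idom=n2
  n7: preds {n4,n5,n6}: {n0,n1,n2,n4} ∩ {n0,n1,n2,n5} ∩ {n0,n1,n2,n5,n6} = {n0,n1,n2}; idom=n2
  n8: preds {n4,n6,n7}: {n0,n1,n2,n4} ∩ {n0,n1,n2,n5,n6} ∩ {n0,n1,n2,n7} = {n0,n1,n2}; idom=n2
  n9: preds {n5,n6,n8}: {n0,n1,n2,n5} ∩ {n0,n1,n2,n5,n6} ∩ {n0,n1,n2,n8} = {n0,n1,n2}; idom=n2

DF derivation:
  n5←n2: walk · to n2
  n5←n4: walk n4 to n2
  n7←n4: walk n4 to n2
  n7←n5: walk n5 to n2
  n7←n6: walk n6→n5 to n2
  n8←n4: walk n4 to n2
  n8←n6: walk n6→n5 to n2
  n8←n7: walk n7 to n2
  n9←n5: walk n5 to n2
  n9←n6: walk n6→n5 to n2
  n9←n8: walk n8 to n2
  DF(n0)=∅
  DF(n1)=∅
  DF(n2)=∅
  DF(n3)=∅
  DF(n4)={n5,n7,n8}
  DF(n5)={n7,n8,n9}
  DF(n6)={n7,n8,n9}
  DF(n7)={n8}
  DF(n8)={n9}
  DF(n9)=∅

DF(n8) = ["n9"]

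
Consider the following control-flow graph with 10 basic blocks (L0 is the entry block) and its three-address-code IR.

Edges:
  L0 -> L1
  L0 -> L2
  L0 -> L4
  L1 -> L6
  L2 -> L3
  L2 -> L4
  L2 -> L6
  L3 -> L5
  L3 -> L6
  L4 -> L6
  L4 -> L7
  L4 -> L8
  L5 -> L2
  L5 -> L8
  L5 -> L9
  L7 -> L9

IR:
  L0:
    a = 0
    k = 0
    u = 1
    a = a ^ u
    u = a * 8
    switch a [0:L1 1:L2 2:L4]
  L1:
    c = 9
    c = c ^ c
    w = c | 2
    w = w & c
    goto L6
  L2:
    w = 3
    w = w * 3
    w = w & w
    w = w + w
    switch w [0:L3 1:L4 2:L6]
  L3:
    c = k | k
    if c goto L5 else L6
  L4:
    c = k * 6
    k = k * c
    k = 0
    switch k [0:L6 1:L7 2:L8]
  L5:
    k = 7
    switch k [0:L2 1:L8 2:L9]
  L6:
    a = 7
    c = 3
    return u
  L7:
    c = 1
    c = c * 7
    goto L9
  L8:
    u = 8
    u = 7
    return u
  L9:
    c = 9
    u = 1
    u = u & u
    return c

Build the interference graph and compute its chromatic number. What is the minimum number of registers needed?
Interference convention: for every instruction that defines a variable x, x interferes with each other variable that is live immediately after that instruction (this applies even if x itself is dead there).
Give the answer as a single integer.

def/use:
  L0: def={a,k,u} ue=∅
  L1: def={c,w} ue=∅
  L2: def={w} ue=∅
  L3: def={c} ue={k}
  L4: def={c,k} ue={k}
  L5: def={k} ue=∅
  L6: def={a,c} ue={u}
  L7: def={c} ue=∅
  L8: def={u} ue=∅
  L9: def={c,u} ue=∅

Live sets:
  live L0: ∅→{k,u}
  live L1: {u}→{u}
  live L2: {k,u}→{k,u}
  live L3: {k,u}→{u}
  live L4: {k,u}→{u}
  live L5: {u}→{k,u}
  live L6: {u}→∅
  live L7: ∅→∅
  live L8: ∅→∅
  live L9: ∅→∅

Interference:
  a↔{k,u}
  c↔{k,u,w}
  k↔{a,c,u,w}
  u↔{a,c,k,w}
  w↔{c,k,u}

Chromatic number:
  clique {c,k,u,w} ⇒ need ≥ 4
  assign a→R2 c→R2 k→R0 u→R1 w→R3 — no edge inside a register ⇒ χ ≤ 4
  χ = 4

Answer: 4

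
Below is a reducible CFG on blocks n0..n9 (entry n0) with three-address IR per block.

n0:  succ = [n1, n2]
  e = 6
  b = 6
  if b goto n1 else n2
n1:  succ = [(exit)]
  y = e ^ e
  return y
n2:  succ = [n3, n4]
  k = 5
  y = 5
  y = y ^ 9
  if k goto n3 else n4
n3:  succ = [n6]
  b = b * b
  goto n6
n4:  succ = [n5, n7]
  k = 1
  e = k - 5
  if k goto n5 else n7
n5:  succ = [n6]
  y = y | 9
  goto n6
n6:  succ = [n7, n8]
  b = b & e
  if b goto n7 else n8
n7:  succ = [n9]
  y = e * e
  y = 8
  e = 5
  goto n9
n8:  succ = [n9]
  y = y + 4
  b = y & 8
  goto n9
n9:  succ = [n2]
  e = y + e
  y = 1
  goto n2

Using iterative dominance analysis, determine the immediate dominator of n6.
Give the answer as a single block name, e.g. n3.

Answer: n2

Derivation:
idom tree: n1←n0 n2←n0 n3←n2 n4←n2 n5←n4 n6←n2 n7←n2 n8←n6 n9←n2
Dom∩ at merges:
  n2: preds {n0,n9}: {n0} ∩ {n0,n2,n9} = {n0}; idom=n0
  n6: preds {n3,n5}: {n0,n2,n3} ∩ {n0,n2,n4,n5} = {n0,n2}; idom=n2
  n7: preds {n4,n6}: {n0,n2,n4} ∩ {n0,n2,n6} = {n0,n2}; idom=n2
  n9: preds {n7,n8}: {n0,n2,n7} ∩ {n0,n2,n6,n8} = {n0,n2}; idom=n2

idom(n6) = n2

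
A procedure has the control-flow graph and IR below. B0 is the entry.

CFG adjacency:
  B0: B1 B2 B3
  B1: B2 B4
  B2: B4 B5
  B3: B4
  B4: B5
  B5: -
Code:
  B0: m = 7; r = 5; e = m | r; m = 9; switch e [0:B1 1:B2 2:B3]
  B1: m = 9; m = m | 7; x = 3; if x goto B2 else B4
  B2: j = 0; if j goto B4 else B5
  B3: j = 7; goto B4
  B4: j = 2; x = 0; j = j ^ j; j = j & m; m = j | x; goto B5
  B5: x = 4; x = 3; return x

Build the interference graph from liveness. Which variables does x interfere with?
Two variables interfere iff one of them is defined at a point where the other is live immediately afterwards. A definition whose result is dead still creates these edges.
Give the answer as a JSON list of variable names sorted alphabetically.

Per-block:
  B0 def {e,m,r} use ∅
  B1 def {m,x} use ∅
  B2 def {j} use ∅
  B3 def {j} use ∅
  B4 def {j,m,x} use {m}
  B5 def {x} use ∅

Live sets:
  B0 li=∅ lo={m}
  B1 li=∅ lo={m}
  B2 li={m} lo={m}
  B3 li={m} lo={m}
  B4 li={m} lo=∅
  B5 li=∅ lo=∅

Interference:
  e↔{m}
  j↔{m,x}
  m↔{e,j,r,x}
  r↔{m}
  x↔{j,m}

N(x) = ["j", "m"]

Answer: ["j", "m"]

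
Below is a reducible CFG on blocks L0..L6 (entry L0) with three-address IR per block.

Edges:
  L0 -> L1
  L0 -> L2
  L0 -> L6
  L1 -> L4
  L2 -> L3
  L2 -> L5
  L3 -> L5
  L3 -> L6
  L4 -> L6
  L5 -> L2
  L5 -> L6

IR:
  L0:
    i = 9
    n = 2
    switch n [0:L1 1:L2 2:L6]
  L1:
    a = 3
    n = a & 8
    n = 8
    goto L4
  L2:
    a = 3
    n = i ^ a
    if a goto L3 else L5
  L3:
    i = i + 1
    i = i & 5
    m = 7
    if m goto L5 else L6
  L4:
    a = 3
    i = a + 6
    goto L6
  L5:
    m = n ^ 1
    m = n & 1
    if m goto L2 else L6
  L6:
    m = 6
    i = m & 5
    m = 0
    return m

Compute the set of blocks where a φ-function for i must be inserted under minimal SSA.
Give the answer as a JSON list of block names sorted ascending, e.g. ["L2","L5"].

Answer: ["L2", "L5", "L6"]

Analysis:
idom tree: L1←L0 L2←L0 L3←L2 L4←L1 L5←L2 L6←L0
Dom∩ at merges:
  L2: preds {L0,L5}: {L0} ∩ {L0,L2,L5} = {L0}; idom=L0
  L5: preds {L2,L3}: {L0,L2} ∩ {L0,L2,L3} = {L0,L2}; idom=L2
  L6: preds {L0,L3,L4,L5}: {L0} ∩ {L0,L2,L3} ∩ {L0,L1,L4} ∩ {L0,L2,L5} = {L0}; idom=L0

Frontier:
  join L2 pred L0: · stop@L0
  join L2 pred L5: L5→L2 stop@L0
  join L5 pred L2: · stop@L2
  join L5 pred L3: L3 stop@L2
  join L6 pred L0: · stop@L0
  join L6 pred L3: L3→L2 stop@L0
  join L6 pred L4: L4→L1 stop@L0
  join L6 pred L5: L5→L2 stop@L0
  L0: DF=∅
  L1: DF={L6}
  L2: DF={L2,L6}
  L3: DF={L5,L6}
  L4: DF={L6}
  L5: DF={L2,L6}
  L6: DF=∅

φ for i: defs {L0,L3,L4,L6}
  DF⁺ = {L2,L5,L6}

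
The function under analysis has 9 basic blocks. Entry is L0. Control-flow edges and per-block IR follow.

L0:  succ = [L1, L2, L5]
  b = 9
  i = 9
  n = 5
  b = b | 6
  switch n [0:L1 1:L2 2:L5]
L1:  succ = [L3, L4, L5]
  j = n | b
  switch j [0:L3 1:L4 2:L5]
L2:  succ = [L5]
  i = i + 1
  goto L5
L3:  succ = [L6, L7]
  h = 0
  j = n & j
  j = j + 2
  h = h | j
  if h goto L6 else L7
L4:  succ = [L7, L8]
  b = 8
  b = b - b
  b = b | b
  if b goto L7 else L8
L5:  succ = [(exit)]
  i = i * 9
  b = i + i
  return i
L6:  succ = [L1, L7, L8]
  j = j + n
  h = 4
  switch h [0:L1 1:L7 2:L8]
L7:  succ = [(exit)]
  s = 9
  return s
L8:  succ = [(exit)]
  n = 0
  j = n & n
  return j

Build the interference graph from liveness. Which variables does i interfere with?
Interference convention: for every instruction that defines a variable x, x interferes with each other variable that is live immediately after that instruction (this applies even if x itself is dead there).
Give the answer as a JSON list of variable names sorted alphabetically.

Answer: ["b", "h", "j", "n"]

Derivation:
def/use:
  L0: {b,i,n} / ∅
  L1: {j} / {b,n}
  L2: {i} / {i}
  L3: {h,j} / {j,n}
  L4: {b} / ∅
  L5: {b,i} / {i}
  L6: {h,j} / {j,n}
  L7: {s} / ∅
  L8: {j,n} / ∅

Live sets:
  live L0: ∅→{b,i,n}
  live L1: {b,i,n}→{b,i,j,n}
  live L2: {i}→{i}
  live L3: {b,i,j,n}→{b,i,j,n}
  live L4: ∅→∅
  live L5: {i}→∅
  live L6: {b,i,j,n}→{b,i,n}
  live L7: ∅→∅
  live L8: ∅→∅

Interference:
  b: {h,i,j,n}
  h: {b,i,j,n}
  i: {b,h,j,n}
  j: {b,h,i,n}
  n: {b,h,i,j}
  s: ∅

N(i) = ["b", "h", "j", "n"]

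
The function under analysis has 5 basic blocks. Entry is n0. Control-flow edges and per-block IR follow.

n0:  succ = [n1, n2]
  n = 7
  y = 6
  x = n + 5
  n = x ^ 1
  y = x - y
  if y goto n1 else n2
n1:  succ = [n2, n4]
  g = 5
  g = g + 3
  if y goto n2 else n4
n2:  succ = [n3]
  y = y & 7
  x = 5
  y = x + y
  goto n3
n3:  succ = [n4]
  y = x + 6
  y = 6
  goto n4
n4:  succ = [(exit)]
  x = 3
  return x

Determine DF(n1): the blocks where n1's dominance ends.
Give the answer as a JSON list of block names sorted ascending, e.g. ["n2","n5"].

Answer: ["n2", "n4"]

Analysis:
idom tree: n1←n0 n2←n0 n3←n2 n4←n0
Join-block Dom:
  n2: preds {n0,n1}: {n0} ∩ {n0,n1} = {n0}; idom=n0
  n4: preds {n1,n3}: {n0,n1} ∩ {n0,n2,n3} = {n0}; idom=n0

DF derivation:
  n2←n0: walk · to n0
  n2←n1: walk n1 to n0
  n4←n1: walk n1 to n0
  n4←n3: walk n3→n2 to n0
  n0 → ∅
  n1 → {n2,n4}
  n2 → {n4}
  n3 → {n4}
  n4 → ∅

DF(n1) = ["n2", "n4"]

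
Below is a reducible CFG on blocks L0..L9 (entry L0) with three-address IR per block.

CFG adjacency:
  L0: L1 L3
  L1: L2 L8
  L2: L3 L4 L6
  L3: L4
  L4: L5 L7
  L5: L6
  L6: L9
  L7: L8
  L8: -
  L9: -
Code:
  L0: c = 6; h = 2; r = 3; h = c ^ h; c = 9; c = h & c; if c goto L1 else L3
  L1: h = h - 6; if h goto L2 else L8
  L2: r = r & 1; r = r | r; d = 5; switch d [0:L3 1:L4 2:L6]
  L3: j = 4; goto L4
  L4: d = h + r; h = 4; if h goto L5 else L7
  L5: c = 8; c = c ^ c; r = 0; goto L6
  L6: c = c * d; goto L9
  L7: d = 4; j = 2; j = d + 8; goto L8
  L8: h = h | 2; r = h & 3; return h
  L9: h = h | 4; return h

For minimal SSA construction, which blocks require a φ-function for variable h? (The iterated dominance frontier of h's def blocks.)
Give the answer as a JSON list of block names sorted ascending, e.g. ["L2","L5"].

Answer: ["L3", "L4", "L6", "L8"]

Working:
idom tree: L1←L0 L2←L1 L3←L0 L4←L0 L5←L4 L6←L0 L7←L4 L8←L0 L9←L6
Dom∩ at merges:
  L3: preds {L0,L2}: {L0} ∩ {L0,L1,L2} = {L0}; idom=L0
  L4: preds {L2,L3}: {L0,L1,L2} ∩ {L0,L3} = {L0}; idom=L0
  L6: preds {L2,L5}: {L0,L1,L2} ∩ {L0,L4,L5} = {L0}; idom=L0
  L8: preds {L1,L7}: {L0,L1} ∩ {L0,L4,L7} = {L0}; idom=L0

DF derivation:
  join L3 pred L0: · stop@L0
  join L3 pred L2: L2→L1 stop@L0
  join L4 pred L2: L2→L1 stop@L0
  join L4 pred L3: L3 stop@L0
  join L6 pred L2: L2→L1 stop@L0
  join L6 pred L5: L5→L4 stop@L0
  join L8 pred L1: L1 stop@L0
  join L8 pred L7: L7→L4 stop@L0
  DF(L0)=∅
  DF(L1)={L3,L4,L6,L8}
  DF(L2)={L3,L4,L6}
  DF(L3)={L4}
  DF(L4)={L6,L8}
  DF(L5)={L6}
  DF(L6)=∅
  DF(L7)={L8}
  DF(L8)=∅
  DF(L9)=∅

φ for h: defs {L0,L1,L4,L8,L9}
  DF⁺ = {L3,L4,L6,L8}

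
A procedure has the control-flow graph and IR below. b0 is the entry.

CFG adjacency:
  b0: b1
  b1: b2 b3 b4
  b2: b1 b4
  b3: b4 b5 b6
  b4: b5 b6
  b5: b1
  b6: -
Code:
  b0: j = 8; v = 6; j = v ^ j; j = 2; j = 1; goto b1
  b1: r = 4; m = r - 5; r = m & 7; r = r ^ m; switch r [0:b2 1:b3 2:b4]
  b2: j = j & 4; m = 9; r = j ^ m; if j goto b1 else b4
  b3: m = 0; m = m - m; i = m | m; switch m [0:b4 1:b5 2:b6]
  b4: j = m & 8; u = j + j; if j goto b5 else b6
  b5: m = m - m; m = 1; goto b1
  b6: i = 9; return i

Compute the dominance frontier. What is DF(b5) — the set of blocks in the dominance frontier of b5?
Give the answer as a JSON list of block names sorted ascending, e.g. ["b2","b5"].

idom tree: b1←b0 b2←b1 b3←b1 b4←b1 b5←b1 b6←b1
Dom∩ at merges:
  b1: preds {b0,b2,b5}: {b0} ∩ {b0,b1,b2} ∩ {b0,b1,b5} = {b0}; idom=b0
  b4: preds {b1,b2,b3}: {b0,b1} ∩ {b0,b1,b2} ∩ {b0,b1,b3} = {b0,b1}; idom=b1
  b5: preds {b3,b4}: {b0,b1,b3} ∩ {b0,b1,b4} = {b0,b1}; idom=b1
  b6: preds {b3,b4}: {b0,b1,b3} ∩ {b0,b1,b4} = {b0,b1}; idom=b1

DF derivation:
  b1←b0: walk · to b0
  b1←b2: walk b2→b1 to b0
  b1←b5: walk b5→b1 to b0
  b4←b1: walk · to b1
  b4←b2: walk b2 to b1
  b4←b3: walk b3 to b1
  b5←b3: walk b3 to b1
  b5←b4: walk b4 to b1
  b6←b3: walk b3 to b1
  b6←b4: walk b4 to b1
  b0: DF=∅
  b1: DF={b1}
  b2: DF={b1,b4}
  b3: DF={b4,b5,b6}
  b4: DF={b5,b6}
  b5: DF={b1}
  b6: DF=∅

DF(b5) = ["b1"]

Answer: ["b1"]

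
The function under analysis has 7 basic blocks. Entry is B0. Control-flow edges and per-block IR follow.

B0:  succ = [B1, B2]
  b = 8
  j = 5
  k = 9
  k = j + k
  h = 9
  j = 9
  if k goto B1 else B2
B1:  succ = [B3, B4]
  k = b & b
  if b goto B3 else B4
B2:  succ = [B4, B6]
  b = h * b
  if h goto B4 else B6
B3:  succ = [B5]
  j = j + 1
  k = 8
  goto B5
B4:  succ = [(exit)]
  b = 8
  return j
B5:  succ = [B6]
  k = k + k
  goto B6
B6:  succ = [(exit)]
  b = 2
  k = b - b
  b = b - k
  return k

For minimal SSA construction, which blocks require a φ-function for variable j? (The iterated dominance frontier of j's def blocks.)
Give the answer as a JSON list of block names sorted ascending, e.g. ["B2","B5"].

Answer: ["B6"]

Analysis:
idom tree: B1←B0 B2←B0 B3←B1 B4←B0 B5←B3 B6←B0
Dom at joins:
  B4: preds {B1,B2}: {B0,B1} ∩ {B0,B2} = {B0}; idom=B0
  B6: preds {B2,B5}: {B0,B2} ∩ {B0,B1,B3,B5} = {B0}; idom=B0

DF derivation:
  B4←B1: walk B1 to B0
  B4←B2: walk B2 to B0
  B6←B2: walk B2 to B0
  B6←B5: walk B5→B3→B1 to B0
  B0 → ∅
  B1 → {B4,B6}
  B2 → {B4,B6}
  B3 → {B6}
  B4 → ∅
  B5 → {B6}
  B6 → ∅

φ for j: defs {B0,B3}
  DF⁺ = {B6}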